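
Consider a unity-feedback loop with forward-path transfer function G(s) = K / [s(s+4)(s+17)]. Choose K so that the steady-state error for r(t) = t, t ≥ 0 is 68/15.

15

One free integrator in G(s): this is a type 1 system.
K_v = lim_{s→0} s·G(s) = K / (4·17) = (1/68)·K.
e_ss = 1/K_v = 68/15 ⇒ K_v = 15/68 ⇒ K = (15/68)/(1/68) = 15.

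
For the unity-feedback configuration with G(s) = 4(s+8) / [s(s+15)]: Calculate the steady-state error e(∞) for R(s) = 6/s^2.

The open loop has one pole at the origin → type 1 system.
K_v = lim_{s→0} s·G(s) = 4·8 / (15) = 32/15.
e_ss = 6/K_v = 6/(32/15) = 2.8125.

2.8125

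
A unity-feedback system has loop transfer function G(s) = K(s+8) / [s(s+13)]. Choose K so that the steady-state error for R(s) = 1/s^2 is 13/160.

One free integrator in G(s): this is a type 1 system.
K_v = lim_{s→0} s·G(s) = K·8 / (13) = (8/13)·K.
e_ss = 1/K_v = 13/160 ⇒ K_v = 160/13 ⇒ K = (160/13)/(8/13) = 20.

20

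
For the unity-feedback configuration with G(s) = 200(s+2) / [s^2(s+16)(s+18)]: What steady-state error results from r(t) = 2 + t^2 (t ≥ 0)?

Two free integrators in G(s): this is a type 2 system. By superposition:
  • 2: tracked with zero error.
  • t^2: e_ss = 2/K_a with K_a=25/18 → 1.44.
Total e_ss = 1.44.

1.44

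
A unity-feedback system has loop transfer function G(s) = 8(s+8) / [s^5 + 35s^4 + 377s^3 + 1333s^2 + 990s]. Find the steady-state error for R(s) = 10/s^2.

154.6875

Factoring s from the denominator leaves a polynomial with constant term 990, so the system is type 1.
K_v = lim_{s→0} s·G(s) = 8·8 / 990 = 32/495.
e_ss = 10/K_v = 10/(32/495) = 154.6875.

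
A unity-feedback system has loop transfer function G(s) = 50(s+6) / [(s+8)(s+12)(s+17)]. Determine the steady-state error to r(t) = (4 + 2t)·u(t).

infinity

No free integrators in G(s): this is a type 0 system. Taking each input component in turn:
  • 4: e_ss = 4/(1+K_p) with K_p=25/136 → 544/161.
  • 2t: a type-0 system cannot track it, e_ss → ∞.
The unbounded component dominates.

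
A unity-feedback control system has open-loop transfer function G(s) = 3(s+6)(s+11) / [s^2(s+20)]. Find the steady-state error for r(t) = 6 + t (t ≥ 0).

System type = 2 (two poles at s=0). Taking each input component in turn:
  • 6: tracked with zero error.
  • t: tracked with zero error.
Total e_ss = 0.

0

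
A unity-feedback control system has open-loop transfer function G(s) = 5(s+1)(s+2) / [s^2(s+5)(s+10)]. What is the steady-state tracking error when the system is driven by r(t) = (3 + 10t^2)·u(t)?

The open loop has two poles at the origin → type 2 system. Treating each term separately:
  • 3: tracked with zero error.
  • 10t^2: e_ss = 20/K_a with K_a=0.2 → 100.
Total e_ss = 100.

100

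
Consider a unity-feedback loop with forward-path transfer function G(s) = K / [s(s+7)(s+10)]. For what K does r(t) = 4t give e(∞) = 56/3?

15

System type = 1 (one pole at s=0).
K_v = lim_{s→0} s·G(s) = K / (7·10) = (1/70)·K.
e_ss = 4/K_v = 56/3 ⇒ K_v = 3/14 ⇒ K = (3/14)/(1/70) = 15.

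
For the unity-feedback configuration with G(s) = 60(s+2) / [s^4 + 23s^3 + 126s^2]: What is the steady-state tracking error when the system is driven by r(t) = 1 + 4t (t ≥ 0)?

0

Factoring s^2 from the denominator leaves a polynomial with constant term 126, so the system is type 2. By superposition:
  • 1: tracked with zero error.
  • 4t: tracked with zero error.
Total e_ss = 0.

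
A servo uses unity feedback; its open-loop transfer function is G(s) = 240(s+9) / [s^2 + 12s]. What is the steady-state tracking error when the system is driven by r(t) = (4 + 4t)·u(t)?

Lowest-order denominator term is 12s, so the open loop has 1 pole at the origin → type 1 system. Taking each input component in turn:
  • 4: tracked with zero error.
  • 4t: e_ss = 4/K_v with K_v=180 → 1/45.
Total e_ss = 1/45.

1/45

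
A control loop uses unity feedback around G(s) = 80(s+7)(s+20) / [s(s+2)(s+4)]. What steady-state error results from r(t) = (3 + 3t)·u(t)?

3/1400

One free integrator in G(s): this is a type 1 system. By superposition:
  • 3: tracked with zero error.
  • 3t: e_ss = 3/K_v with K_v=1400 → 3/1400.
Total e_ss = 3/1400.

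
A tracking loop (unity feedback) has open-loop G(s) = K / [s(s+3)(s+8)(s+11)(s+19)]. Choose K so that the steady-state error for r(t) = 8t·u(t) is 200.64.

200

One free integrator in G(s): this is a type 1 system.
K_v = lim_{s→0} s·G(s) = K / (3·8·11·19) = (1/5016)·K.
e_ss = 8/K_v = 200.64 ⇒ K_v = 25/627 ⇒ K = (25/627)/(1/5016) = 200.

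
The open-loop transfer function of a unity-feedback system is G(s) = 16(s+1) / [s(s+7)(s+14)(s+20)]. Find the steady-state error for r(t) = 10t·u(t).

System type = 1 (one pole at s=0).
K_v = lim_{s→0} s·G(s) = 16·1 / (7·14·20) = 2/245.
e_ss = 10/K_v = 10/(2/245) = 1225.

1225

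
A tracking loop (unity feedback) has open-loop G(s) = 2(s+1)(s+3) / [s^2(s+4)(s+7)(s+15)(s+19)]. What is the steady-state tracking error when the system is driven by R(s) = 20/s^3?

Two free integrators in G(s): this is a type 2 system.
K_a = lim_{s→0} s^2·G(s) = 2·1·3 / (4·7·15·19) = 1/1330.
r(t) = 10t^2 gives R(s) = 20/s^3.
e_ss = 20/K_a = 20/(1/1330) = 26600.

26600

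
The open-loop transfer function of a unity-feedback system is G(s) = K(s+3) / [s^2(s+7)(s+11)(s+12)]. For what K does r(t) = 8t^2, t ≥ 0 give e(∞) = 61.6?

80

System type = 2 (two poles at s=0).
K_a = lim_{s→0} s^2·G(s) = K·3 / (7·11·12) = (1/308)·K.
e_ss = 16/K_a = 61.6 ⇒ K_a = 20/77 ⇒ K = (20/77)/(1/308) = 80.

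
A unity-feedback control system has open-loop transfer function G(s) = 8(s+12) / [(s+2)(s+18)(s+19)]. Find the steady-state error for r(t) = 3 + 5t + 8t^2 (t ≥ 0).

No free integrators in G(s): this is a type 0 system. Treating each term separately:
  • 3: e_ss = 3/(1+K_p) with K_p=8/57 → 171/65.
  • 5t: a type-0 system cannot track it, e_ss → ∞.
  • 8t^2: a type-0 system cannot track it, e_ss → ∞.
The unbounded component dominates.

infinity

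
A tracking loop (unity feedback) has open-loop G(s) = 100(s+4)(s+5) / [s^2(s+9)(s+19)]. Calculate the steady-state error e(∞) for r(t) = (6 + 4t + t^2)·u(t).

G(s) has two factors of s in the denominator, so the system is type 2. Treating each term separately:
  • 6: tracked with zero error.
  • 4t: tracked with zero error.
  • t^2: e_ss = 2/K_a with K_a=2000/171 → 0.171.
Total e_ss = 0.171.

0.171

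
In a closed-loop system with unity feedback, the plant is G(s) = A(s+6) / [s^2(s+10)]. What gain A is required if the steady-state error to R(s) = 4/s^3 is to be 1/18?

120

G(s) has two factors of s in the denominator, so the system is type 2.
K_a = lim_{s→0} s^2·G(s) = A·6 / (10) = 0.6·A.
e_ss = 4/K_a = 1/18 ⇒ K_a = 72 ⇒ A = 72/0.6 = 120.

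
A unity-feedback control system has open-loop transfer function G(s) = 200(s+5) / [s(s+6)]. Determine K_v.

500/3

The open loop has one pole at the origin → type 1 system.
K_v = lim_{s→0} s·G(s) = 200·5 / (6) = 500/3.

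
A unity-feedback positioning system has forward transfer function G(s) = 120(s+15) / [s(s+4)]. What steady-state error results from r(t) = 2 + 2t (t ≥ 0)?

1/225

One free integrator in G(s): this is a type 1 system. By superposition:
  • 2: tracked with zero error.
  • 2t: e_ss = 2/K_v with K_v=450 → 1/225.
Total e_ss = 1/225.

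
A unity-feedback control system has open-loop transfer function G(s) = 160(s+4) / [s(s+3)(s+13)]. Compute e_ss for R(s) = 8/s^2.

0.4875

One free integrator in G(s): this is a type 1 system.
K_v = lim_{s→0} s·G(s) = 160·4 / (3·13) = 640/39.
e_ss = 8/K_v = 8/(640/39) = 0.4875.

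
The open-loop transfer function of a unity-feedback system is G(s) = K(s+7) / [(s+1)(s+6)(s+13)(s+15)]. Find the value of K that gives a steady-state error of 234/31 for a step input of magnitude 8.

10

The open loop has no poles at the origin → type 0 system.
K_p = lim_{s→0} G(s) = K·7 / (1·6·13·15) = (7/1170)·K.
e_ss = 8/(1 + K_p) = 234/31 ⇒ 1 + (7/1170)·K = 124/117 ⇒ K = 10.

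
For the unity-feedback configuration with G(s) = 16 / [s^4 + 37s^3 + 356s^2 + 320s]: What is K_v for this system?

Lowest-order denominator term is 320s, so the open loop has 1 pole at the origin → type 1 system.
K_v = lim_{s→0} s·G(s) = 16 / 320 = 0.05.

0.05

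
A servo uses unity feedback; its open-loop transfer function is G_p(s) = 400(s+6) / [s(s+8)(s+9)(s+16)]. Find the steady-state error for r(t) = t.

0.48

System type = 1 (one pole at s=0).
K_v = lim_{s→0} s·G_p(s) = 400·6 / (8·9·16) = 25/12.
e_ss = 1/K_v = 1/(25/12) = 0.48.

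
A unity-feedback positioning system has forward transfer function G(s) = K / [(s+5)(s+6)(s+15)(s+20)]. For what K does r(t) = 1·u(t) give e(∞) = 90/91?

100

The open loop has no poles at the origin → type 0 system.
K_p = lim_{s→0} G(s) = K / (5·6·15·20) = (1/9000)·K.
e_ss = 1/(1 + K_p) = 90/91 ⇒ 1 + (1/9000)·K = 91/90 ⇒ K = 100.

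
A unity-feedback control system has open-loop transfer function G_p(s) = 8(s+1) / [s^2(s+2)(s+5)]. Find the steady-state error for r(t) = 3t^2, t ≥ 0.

7.5

System type = 2 (two poles at s=0).
K_a = lim_{s→0} s^2·G_p(s) = 8·1 / (2·5) = 0.8.
r(t) = 3t^2 gives R(s) = 6/s^3.
e_ss = 6/K_a = 6/0.8 = 7.5.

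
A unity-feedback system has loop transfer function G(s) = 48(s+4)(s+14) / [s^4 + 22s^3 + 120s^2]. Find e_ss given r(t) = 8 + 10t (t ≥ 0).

Lowest-order denominator term is 120s^2, so the open loop has 2 poles at the origin → type 2 system. By superposition:
  • 8: tracked with zero error.
  • 10t: tracked with zero error.
Total e_ss = 0.

0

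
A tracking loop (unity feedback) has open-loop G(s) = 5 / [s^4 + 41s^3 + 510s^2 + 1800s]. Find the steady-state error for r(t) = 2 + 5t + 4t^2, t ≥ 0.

Factoring s from the denominator leaves a polynomial with constant term 1800, so the system is type 1. Taking each input component in turn:
  • 2: tracked with zero error.
  • 5t: e_ss = 5/K_v with K_v=1/360 → 1800.
  • 4t^2: a type-1 system cannot track it, e_ss → ∞.
The unbounded component dominates.

infinity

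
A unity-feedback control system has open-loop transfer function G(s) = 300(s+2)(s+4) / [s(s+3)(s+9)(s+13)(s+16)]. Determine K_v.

System type = 1 (one pole at s=0).
K_v = lim_{s→0} s·G(s) = 300·2·4 / (3·9·13·16) = 50/117.

50/117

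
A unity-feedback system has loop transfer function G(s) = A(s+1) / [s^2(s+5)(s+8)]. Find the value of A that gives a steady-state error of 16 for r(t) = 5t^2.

System type = 2 (two poles at s=0).
K_a = lim_{s→0} s^2·G(s) = A·1 / (5·8) = 0.025·A.
e_ss = 10/K_a = 16 ⇒ K_a = 0.625 ⇒ A = 0.625/0.025 = 25.

25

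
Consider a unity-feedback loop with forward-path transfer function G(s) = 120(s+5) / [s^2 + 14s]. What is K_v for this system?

300/7

Factoring s from the denominator leaves a polynomial with constant term 14, so the system is type 1.
K_v = lim_{s→0} s·G(s) = 120·5 / 14 = 300/7.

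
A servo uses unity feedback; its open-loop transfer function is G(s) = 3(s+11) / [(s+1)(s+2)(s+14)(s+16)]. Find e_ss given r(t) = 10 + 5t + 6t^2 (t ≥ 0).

The open loop has no poles at the origin → type 0 system. By superposition:
  • 10: e_ss = 10/(1+K_p) with K_p=33/448 → 4480/481.
  • 5t: a type-0 system cannot track it, e_ss → ∞.
  • 6t^2: a type-0 system cannot track it, e_ss → ∞.
The unbounded component dominates.

infinity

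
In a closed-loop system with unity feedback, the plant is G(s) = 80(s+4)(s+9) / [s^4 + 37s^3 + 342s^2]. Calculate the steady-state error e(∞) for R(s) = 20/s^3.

2.375

Factoring s^2 from the denominator leaves a polynomial with constant term 342, so the system is type 2.
K_a = lim_{s→0} s^2·G(s) = 80·4·9 / 342 = 160/19.
r(t) = 10t^2 gives R(s) = 20/s^3.
e_ss = 20/K_a = 20/(160/19) = 2.375.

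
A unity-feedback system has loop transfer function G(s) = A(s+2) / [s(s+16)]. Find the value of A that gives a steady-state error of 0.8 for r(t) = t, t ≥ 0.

G(s) has one factor of s in the denominator, so the system is type 1.
K_v = lim_{s→0} s·G(s) = A·2 / (16) = 0.125·A.
e_ss = 1/K_v = 0.8 ⇒ K_v = 1.25 ⇒ A = 1.25/0.125 = 10.

10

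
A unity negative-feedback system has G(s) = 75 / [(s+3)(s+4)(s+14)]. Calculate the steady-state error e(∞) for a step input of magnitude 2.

112/81

G(s) has no factors of s in the denominator, so the system is type 0.
K_p = lim_{s→0} G(s) = 75 / (3·4·14) = 25/56.
e_ss = 2/(1 + K_p) = 2/(81/56) = 112/81.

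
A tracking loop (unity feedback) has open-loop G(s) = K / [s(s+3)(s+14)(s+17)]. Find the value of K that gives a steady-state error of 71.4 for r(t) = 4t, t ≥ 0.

G(s) has one factor of s in the denominator, so the system is type 1.
K_v = lim_{s→0} s·G(s) = K / (3·14·17) = (1/714)·K.
e_ss = 4/K_v = 71.4 ⇒ K_v = 20/357 ⇒ K = (20/357)/(1/714) = 40.

40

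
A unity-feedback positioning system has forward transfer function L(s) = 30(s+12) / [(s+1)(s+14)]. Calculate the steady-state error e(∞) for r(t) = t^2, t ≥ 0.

System type = 0 (no poles at s=0).
For a type-0 system K_a = 0, so e_ss to a parabolic input is unbounded.

infinity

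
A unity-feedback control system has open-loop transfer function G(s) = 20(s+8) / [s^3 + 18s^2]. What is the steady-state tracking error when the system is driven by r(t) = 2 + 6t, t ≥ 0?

0

The denominator has no term below 18s^2 — 2 poles at s=0, type 2. By superposition:
  • 2: tracked with zero error.
  • 6t: tracked with zero error.
Total e_ss = 0.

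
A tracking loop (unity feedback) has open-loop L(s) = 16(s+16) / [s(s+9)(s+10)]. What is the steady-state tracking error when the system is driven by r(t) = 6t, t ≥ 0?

One free integrator in L(s): this is a type 1 system.
K_v = lim_{s→0} s·L(s) = 16·16 / (9·10) = 128/45.
e_ss = 6/K_v = 6/(128/45) = 135/64.

135/64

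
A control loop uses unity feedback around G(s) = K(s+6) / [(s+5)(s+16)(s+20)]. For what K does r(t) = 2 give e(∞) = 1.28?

150

The open loop has no poles at the origin → type 0 system.
K_p = lim_{s→0} G(s) = K·6 / (5·16·20) = (3/800)·K.
e_ss = 2/(1 + K_p) = 1.28 ⇒ 1 + (3/800)·K = 1.5625 ⇒ K = 150.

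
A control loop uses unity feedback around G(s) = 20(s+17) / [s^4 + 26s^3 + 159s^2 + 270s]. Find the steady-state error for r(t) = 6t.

The denominator has no term below 270s — 1 pole at s=0, type 1.
K_v = lim_{s→0} s·G(s) = 20·17 / 270 = 34/27.
e_ss = 6/K_v = 6/(34/27) = 81/17.

81/17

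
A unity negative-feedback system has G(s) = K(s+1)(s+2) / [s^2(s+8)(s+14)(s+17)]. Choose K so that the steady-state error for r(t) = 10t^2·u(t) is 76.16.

250

The open loop has two poles at the origin → type 2 system.
K_a = lim_{s→0} s^2·G(s) = K·1·2 / (8·14·17) = (1/952)·K.
e_ss = 20/K_a = 76.16 ⇒ K_a = 125/476 ⇒ K = (125/476)/(1/952) = 250.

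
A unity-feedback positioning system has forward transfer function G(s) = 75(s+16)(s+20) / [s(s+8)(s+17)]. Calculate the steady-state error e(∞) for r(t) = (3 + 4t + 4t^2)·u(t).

infinity

G(s) has one factor of s in the denominator, so the system is type 1. Treating each term separately:
  • 3: tracked with zero error.
  • 4t: e_ss = 4/K_v with K_v=3000/17 → 17/750.
  • 4t^2: a type-1 system cannot track it, e_ss → ∞.
The unbounded component dominates.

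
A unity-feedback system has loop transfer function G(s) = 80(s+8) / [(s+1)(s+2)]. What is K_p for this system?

320

G(s) has no factors of s in the denominator, so the system is type 0.
K_p = lim_{s→0} G(s) = 80·8 / (1·2) = 320.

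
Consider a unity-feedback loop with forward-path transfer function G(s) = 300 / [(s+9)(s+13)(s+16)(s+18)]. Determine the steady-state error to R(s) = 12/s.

33696/2833

G(s) has no factors of s in the denominator, so the system is type 0.
K_p = lim_{s→0} G(s) = 300 / (9·13·16·18) = 25/2808.
e_ss = 12/(1 + K_p) = 12/(2833/2808) = 33696/2833.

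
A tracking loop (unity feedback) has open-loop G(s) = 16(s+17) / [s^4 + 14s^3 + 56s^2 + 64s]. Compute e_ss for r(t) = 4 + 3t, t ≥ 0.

12/17

The denominator has no term below 64s — 1 pole at s=0, type 1. Taking each input component in turn:
  • 4: tracked with zero error.
  • 3t: e_ss = 3/K_v with K_v=4.25 → 12/17.
Total e_ss = 12/17.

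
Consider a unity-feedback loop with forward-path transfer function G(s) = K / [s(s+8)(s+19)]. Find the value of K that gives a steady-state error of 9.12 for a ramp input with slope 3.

G(s) has one factor of s in the denominator, so the system is type 1.
K_v = lim_{s→0} s·G(s) = K / (8·19) = (1/152)·K.
e_ss = 3/K_v = 9.12 ⇒ K_v = 25/76 ⇒ K = (25/76)/(1/152) = 50.

50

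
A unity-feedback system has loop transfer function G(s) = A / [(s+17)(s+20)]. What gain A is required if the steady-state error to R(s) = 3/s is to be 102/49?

System type = 0 (no poles at s=0).
K_p = lim_{s→0} G(s) = A / (17·20) = (1/340)·A.
e_ss = 3/(1 + K_p) = 102/49 ⇒ 1 + (1/340)·A = 49/34 ⇒ A = 150.

150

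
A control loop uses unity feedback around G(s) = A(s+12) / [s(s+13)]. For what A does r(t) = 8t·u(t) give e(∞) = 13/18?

12

G(s) has one factor of s in the denominator, so the system is type 1.
K_v = lim_{s→0} s·G(s) = A·12 / (13) = (12/13)·A.
e_ss = 8/K_v = 13/18 ⇒ K_v = 144/13 ⇒ A = (144/13)/(12/13) = 12.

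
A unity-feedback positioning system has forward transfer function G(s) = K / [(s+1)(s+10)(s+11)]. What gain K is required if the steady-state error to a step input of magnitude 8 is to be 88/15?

G(s) has no factors of s in the denominator, so the system is type 0.
K_p = lim_{s→0} G(s) = K / (1·10·11) = (1/110)·K.
e_ss = 8/(1 + K_p) = 88/15 ⇒ 1 + (1/110)·K = 15/11 ⇒ K = 40.

40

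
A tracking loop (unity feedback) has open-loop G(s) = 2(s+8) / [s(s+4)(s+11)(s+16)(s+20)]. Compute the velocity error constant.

1/880

The open loop has one pole at the origin → type 1 system.
K_v = lim_{s→0} s·G(s) = 2·8 / (4·11·16·20) = 1/880.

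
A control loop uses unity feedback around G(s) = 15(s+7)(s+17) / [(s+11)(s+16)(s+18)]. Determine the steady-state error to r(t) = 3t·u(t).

G(s) has no factors of s in the denominator, so the system is type 0.
K_v = lim_{s→0} s·G(s) = 0; the steady-state error to this ramp input grows without bound.

infinity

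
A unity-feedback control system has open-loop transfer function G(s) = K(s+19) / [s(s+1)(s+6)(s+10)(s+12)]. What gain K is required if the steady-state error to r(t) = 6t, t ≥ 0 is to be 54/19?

80

One free integrator in G(s): this is a type 1 system.
K_v = lim_{s→0} s·G(s) = K·19 / (1·6·10·12) = (19/720)·K.
e_ss = 6/K_v = 54/19 ⇒ K_v = 19/9 ⇒ K = (19/9)/(19/720) = 80.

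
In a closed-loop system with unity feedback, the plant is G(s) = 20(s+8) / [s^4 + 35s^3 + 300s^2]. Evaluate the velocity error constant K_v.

infinity

K_v = lim_{s→0} s·G(s); with 2 poles at the origin the limit diverges, so K_v = ∞.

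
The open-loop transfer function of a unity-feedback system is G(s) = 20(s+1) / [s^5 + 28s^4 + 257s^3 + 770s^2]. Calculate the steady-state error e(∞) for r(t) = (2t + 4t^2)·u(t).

308

Lowest-order denominator term is 770s^2, so the open loop has 2 poles at the origin → type 2 system. Treating each term separately:
  • 2t: tracked with zero error.
  • 4t^2: e_ss = 8/K_a with K_a=2/77 → 308.
Total e_ss = 308.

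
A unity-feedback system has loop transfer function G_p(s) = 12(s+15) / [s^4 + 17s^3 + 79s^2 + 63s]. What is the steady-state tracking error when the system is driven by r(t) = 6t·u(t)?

2.1

The denominator has no term below 63s — 1 pole at s=0, type 1.
K_v = lim_{s→0} s·G_p(s) = 12·15 / 63 = 20/7.
e_ss = 6/K_v = 6/(20/7) = 2.1.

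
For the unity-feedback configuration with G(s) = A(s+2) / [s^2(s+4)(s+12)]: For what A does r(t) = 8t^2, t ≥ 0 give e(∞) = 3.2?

Two free integrators in G(s): this is a type 2 system.
K_a = lim_{s→0} s^2·G(s) = A·2 / (4·12) = (1/24)·A.
e_ss = 16/K_a = 3.2 ⇒ K_a = 5 ⇒ A = 5/(1/24) = 120.

120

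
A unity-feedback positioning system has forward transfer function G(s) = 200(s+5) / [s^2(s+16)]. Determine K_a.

System type = 2 (two poles at s=0).
K_a = lim_{s→0} s^2·G(s) = 200·5 / (16) = 62.5.

62.5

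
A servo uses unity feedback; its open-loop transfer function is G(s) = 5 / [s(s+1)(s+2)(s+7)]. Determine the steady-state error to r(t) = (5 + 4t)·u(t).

11.2

One free integrator in G(s): this is a type 1 system. Taking each input component in turn:
  • 5: tracked with zero error.
  • 4t: e_ss = 4/K_v with K_v=5/14 → 11.2.
Total e_ss = 11.2.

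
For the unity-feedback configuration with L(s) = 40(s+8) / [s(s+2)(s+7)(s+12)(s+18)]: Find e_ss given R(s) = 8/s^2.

System type = 1 (one pole at s=0).
K_v = lim_{s→0} s·L(s) = 40·8 / (2·7·12·18) = 20/189.
e_ss = 8/K_v = 8/(20/189) = 75.6.

75.6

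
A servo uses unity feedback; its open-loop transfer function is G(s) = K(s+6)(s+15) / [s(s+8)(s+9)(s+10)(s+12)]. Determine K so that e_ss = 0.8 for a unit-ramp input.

The open loop has one pole at the origin → type 1 system.
K_v = lim_{s→0} s·G(s) = K·6·15 / (8·9·10·12) = (1/96)·K.
e_ss = 1/K_v = 0.8 ⇒ K_v = 1.25 ⇒ K = 1.25/(1/96) = 120.

120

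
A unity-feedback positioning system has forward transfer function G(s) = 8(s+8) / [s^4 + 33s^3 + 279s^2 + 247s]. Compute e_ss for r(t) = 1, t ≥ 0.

0

The denominator has no term below 247s — 1 pole at s=0, type 1.
A type-1 system has K_p = ∞, so it tracks a step input with zero steady-state error.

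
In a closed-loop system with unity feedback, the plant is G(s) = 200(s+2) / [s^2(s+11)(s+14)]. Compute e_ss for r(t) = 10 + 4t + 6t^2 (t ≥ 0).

G(s) has two factors of s in the denominator, so the system is type 2. Treating each term separately:
  • 10: tracked with zero error.
  • 4t: tracked with zero error.
  • 6t^2: e_ss = 12/K_a with K_a=200/77 → 4.62.
Total e_ss = 4.62.

4.62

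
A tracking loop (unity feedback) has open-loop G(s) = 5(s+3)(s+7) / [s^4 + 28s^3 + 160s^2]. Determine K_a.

21/32

The denominator has no term below 160s^2 — 2 poles at s=0, type 2.
K_a = lim_{s→0} s^2·G(s) = 5·3·7 / 160 = 21/32.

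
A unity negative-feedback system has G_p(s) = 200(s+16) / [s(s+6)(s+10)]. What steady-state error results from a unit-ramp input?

System type = 1 (one pole at s=0).
K_v = lim_{s→0} s·G_p(s) = 200·16 / (6·10) = 160/3.
e_ss = 1/K_v = 1/(160/3) = 3/160.

3/160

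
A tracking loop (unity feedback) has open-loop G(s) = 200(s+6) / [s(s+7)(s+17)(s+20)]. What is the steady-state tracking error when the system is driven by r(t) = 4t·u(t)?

One free integrator in G(s): this is a type 1 system.
K_v = lim_{s→0} s·G(s) = 200·6 / (7·17·20) = 60/119.
e_ss = 4/K_v = 4/(60/119) = 119/15.

119/15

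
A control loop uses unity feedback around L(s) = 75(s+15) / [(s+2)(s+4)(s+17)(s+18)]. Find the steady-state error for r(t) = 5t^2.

No free integrators in L(s): this is a type 0 system.
For a type-0 system K_a = 0, so e_ss to a parabolic input is unbounded.

infinity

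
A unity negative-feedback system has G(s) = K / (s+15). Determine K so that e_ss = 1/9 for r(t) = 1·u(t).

120

G(s) has no factors of s in the denominator, so the system is type 0.
K_p = lim_{s→0} G(s) = K / (15) = (1/15)·K.
e_ss = 1/(1 + K_p) = 1/9 ⇒ 1 + (1/15)·K = 9 ⇒ K = 120.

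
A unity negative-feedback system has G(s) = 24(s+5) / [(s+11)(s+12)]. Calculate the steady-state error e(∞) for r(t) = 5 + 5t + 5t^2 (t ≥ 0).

No free integrators in G(s): this is a type 0 system. By superposition:
  • 5: e_ss = 5/(1+K_p) with K_p=10/11 → 55/21.
  • 5t: a type-0 system cannot track it, e_ss → ∞.
  • 5t^2: a type-0 system cannot track it, e_ss → ∞.
The unbounded component dominates.

infinity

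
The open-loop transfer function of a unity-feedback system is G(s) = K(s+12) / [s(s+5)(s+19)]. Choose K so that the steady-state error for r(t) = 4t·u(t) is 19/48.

80

G(s) has one factor of s in the denominator, so the system is type 1.
K_v = lim_{s→0} s·G(s) = K·12 / (5·19) = (12/95)·K.
e_ss = 4/K_v = 19/48 ⇒ K_v = 192/19 ⇒ K = (192/19)/(12/95) = 80.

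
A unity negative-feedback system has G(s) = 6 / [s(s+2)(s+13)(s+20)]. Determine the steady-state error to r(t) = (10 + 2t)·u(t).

The open loop has one pole at the origin → type 1 system. Taking each input component in turn:
  • 10: tracked with zero error.
  • 2t: e_ss = 2/K_v with K_v=3/260 → 520/3.
Total e_ss = 520/3.

520/3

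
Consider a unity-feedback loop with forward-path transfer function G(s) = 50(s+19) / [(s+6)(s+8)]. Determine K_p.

System type = 0 (no poles at s=0).
K_p = lim_{s→0} G(s) = 50·19 / (6·8) = 475/24.

475/24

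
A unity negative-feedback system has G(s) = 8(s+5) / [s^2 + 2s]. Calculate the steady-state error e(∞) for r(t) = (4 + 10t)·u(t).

0.5

Factoring s from the denominator leaves a polynomial with constant term 2, so the system is type 1. Taking each input component in turn:
  • 4: tracked with zero error.
  • 10t: e_ss = 10/K_v with K_v=20 → 0.5.
Total e_ss = 0.5.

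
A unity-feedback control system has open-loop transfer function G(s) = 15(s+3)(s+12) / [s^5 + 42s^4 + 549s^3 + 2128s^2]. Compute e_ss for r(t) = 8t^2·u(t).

The denominator has no term below 2128s^2 — 2 poles at s=0, type 2.
K_a = lim_{s→0} s^2·G(s) = 15·3·12 / 2128 = 135/532.
r(t) = 8t^2 gives R(s) = 16/s^3.
e_ss = 16/K_a = 16/(135/532) = 8512/135.

8512/135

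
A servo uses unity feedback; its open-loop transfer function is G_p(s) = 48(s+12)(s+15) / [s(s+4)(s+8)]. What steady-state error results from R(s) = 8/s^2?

4/135

G_p(s) has one factor of s in the denominator, so the system is type 1.
K_v = lim_{s→0} s·G_p(s) = 48·12·15 / (4·8) = 270.
e_ss = 8/K_v = 8/270 = 4/135.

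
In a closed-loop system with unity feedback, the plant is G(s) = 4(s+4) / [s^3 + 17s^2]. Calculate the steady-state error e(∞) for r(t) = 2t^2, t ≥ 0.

4.25

The denominator has no term below 17s^2 — 2 poles at s=0, type 2.
K_a = lim_{s→0} s^2·G(s) = 4·4 / 17 = 16/17.
r(t) = 2t^2 gives R(s) = 4/s^3.
e_ss = 4/K_a = 4/(16/17) = 4.25.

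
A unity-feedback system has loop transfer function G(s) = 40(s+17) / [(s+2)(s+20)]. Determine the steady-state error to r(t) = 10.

5/9

No free integrators in G(s): this is a type 0 system.
K_p = lim_{s→0} G(s) = 40·17 / (2·20) = 17.
e_ss = 10/(1 + K_p) = 10/18 = 5/9.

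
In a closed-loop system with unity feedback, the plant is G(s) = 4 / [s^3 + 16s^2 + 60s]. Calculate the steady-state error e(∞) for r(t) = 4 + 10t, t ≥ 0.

150

Factoring s from the denominator leaves a polynomial with constant term 60, so the system is type 1. Taking each input component in turn:
  • 4: tracked with zero error.
  • 10t: e_ss = 10/K_v with K_v=1/15 → 150.
Total e_ss = 150.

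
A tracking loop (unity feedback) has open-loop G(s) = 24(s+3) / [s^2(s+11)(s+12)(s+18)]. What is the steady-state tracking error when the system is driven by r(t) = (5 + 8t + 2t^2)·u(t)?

132

Two free integrators in G(s): this is a type 2 system. Taking each input component in turn:
  • 5: tracked with zero error.
  • 8t: tracked with zero error.
  • 2t^2: e_ss = 4/K_a with K_a=1/33 → 132.
Total e_ss = 132.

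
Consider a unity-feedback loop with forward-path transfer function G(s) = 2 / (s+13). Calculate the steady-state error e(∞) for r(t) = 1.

The open loop has no poles at the origin → type 0 system.
K_p = lim_{s→0} G(s) = 2 / (13) = 2/13.
e_ss = 1/(1 + K_p) = 1/(15/13) = 13/15.

13/15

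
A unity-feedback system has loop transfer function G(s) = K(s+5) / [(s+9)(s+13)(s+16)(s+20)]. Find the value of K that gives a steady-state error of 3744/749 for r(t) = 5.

2

G(s) has no factors of s in the denominator, so the system is type 0.
K_p = lim_{s→0} G(s) = K·5 / (9·13·16·20) = (1/7488)·K.
e_ss = 5/(1 + K_p) = 3744/749 ⇒ 1 + (1/7488)·K = 3745/3744 ⇒ K = 2.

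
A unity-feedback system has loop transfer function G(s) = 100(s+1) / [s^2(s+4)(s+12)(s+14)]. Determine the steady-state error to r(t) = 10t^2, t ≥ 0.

System type = 2 (two poles at s=0).
K_a = lim_{s→0} s^2·G(s) = 100·1 / (4·12·14) = 25/168.
r(t) = 10t^2 gives R(s) = 20/s^3.
e_ss = 20/K_a = 20/(25/168) = 134.4.

134.4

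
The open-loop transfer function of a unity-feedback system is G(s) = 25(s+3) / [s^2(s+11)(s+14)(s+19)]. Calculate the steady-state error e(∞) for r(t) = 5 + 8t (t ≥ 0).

System type = 2 (two poles at s=0). Taking each input component in turn:
  • 5: tracked with zero error.
  • 8t: tracked with zero error.
Total e_ss = 0.

0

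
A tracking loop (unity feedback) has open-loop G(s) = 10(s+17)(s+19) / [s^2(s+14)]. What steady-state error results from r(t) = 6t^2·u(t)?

Two free integrators in G(s): this is a type 2 system.
K_a = lim_{s→0} s^2·G(s) = 10·17·19 / (14) = 1615/7.
r(t) = 6t^2 gives R(s) = 12/s^3.
e_ss = 12/K_a = 12/(1615/7) = 84/1615.

84/1615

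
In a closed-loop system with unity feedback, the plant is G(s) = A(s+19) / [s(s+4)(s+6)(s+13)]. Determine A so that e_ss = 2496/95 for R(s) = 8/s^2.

5

G(s) has one factor of s in the denominator, so the system is type 1.
K_v = lim_{s→0} s·G(s) = A·19 / (4·6·13) = (19/312)·A.
e_ss = 8/K_v = 2496/95 ⇒ K_v = 95/312 ⇒ A = (95/312)/(19/312) = 5.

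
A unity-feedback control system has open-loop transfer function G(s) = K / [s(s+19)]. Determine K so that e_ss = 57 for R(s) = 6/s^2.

2

One free integrator in G(s): this is a type 1 system.
K_v = lim_{s→0} s·G(s) = K / (19) = (1/19)·K.
e_ss = 6/K_v = 57 ⇒ K_v = 2/19 ⇒ K = (2/19)/(1/19) = 2.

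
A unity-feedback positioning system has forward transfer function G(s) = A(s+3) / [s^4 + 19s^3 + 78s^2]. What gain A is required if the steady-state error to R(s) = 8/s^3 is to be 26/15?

The denominator has no term below 78s^2 — 2 poles at s=0, type 2.
K_a = lim_{s→0} s^2·G(s) = A·3 / 78 = (1/26)·A.
e_ss = 8/K_a = 26/15 ⇒ K_a = 60/13 ⇒ A = (60/13)/(1/26) = 120.

120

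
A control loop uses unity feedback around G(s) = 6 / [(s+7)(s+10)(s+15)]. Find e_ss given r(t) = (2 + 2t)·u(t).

infinity

No free integrators in G(s): this is a type 0 system. Treating each term separately:
  • 2: e_ss = 2/(1+K_p) with K_p=1/175 → 175/88.
  • 2t: a type-0 system cannot track it, e_ss → ∞.
The unbounded component dominates.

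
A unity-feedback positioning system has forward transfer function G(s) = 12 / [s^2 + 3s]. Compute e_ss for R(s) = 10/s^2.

The denominator has no term below 3s — 1 pole at s=0, type 1.
K_v = lim_{s→0} s·G(s) = 12 / 3 = 4.
e_ss = 10/K_v = 10/4 = 2.5.

2.5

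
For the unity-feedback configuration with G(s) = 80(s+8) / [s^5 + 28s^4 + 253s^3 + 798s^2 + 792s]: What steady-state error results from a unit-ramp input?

Lowest-order denominator term is 792s, so the open loop has 1 pole at the origin → type 1 system.
K_v = lim_{s→0} s·G(s) = 80·8 / 792 = 80/99.
e_ss = 1/K_v = 1/(80/99) = 1.2375.

1.2375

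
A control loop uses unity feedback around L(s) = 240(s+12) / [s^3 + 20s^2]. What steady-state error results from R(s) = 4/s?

0

Factoring s^2 from the denominator leaves a polynomial with constant term 20, so the system is type 2.
K_p = ∞ for a type-2 system; e_ss to a step is zero.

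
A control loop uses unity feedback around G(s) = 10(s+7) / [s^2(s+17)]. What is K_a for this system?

G(s) has two factors of s in the denominator, so the system is type 2.
K_a = lim_{s→0} s^2·G(s) = 10·7 / (17) = 70/17.

70/17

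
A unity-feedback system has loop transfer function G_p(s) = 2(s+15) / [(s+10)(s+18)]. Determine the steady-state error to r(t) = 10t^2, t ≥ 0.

infinity

System type = 0 (no poles at s=0).
For a type-0 system K_a = 0, so e_ss to a parabolic input is unbounded.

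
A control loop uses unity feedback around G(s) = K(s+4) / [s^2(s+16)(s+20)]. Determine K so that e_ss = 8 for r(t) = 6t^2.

System type = 2 (two poles at s=0).
K_a = lim_{s→0} s^2·G(s) = K·4 / (16·20) = 0.0125·K.
e_ss = 12/K_a = 8 ⇒ K_a = 1.5 ⇒ K = 1.5/0.0125 = 120.

120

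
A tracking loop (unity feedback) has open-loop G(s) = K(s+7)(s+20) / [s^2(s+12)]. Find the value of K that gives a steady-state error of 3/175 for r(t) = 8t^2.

80

System type = 2 (two poles at s=0).
K_a = lim_{s→0} s^2·G(s) = K·7·20 / (12) = (35/3)·K.
e_ss = 16/K_a = 3/175 ⇒ K_a = 2800/3 ⇒ K = (2800/3)/(35/3) = 80.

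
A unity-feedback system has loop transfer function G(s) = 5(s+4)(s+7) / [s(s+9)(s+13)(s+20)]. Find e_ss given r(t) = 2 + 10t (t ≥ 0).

The open loop has one pole at the origin → type 1 system. Treating each term separately:
  • 2: tracked with zero error.
  • 10t: e_ss = 10/K_v with K_v=7/117 → 1170/7.
Total e_ss = 1170/7.

1170/7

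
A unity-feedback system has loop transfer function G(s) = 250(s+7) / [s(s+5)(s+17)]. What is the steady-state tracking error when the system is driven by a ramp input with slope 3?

51/350

The open loop has one pole at the origin → type 1 system.
K_v = lim_{s→0} s·G(s) = 250·7 / (5·17) = 350/17.
e_ss = 3/K_v = 3/(350/17) = 51/350.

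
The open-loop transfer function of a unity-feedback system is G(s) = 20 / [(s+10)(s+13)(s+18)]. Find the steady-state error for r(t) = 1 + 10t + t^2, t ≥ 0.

infinity

The open loop has no poles at the origin → type 0 system. Treating each term separately:
  • 1: e_ss = 1/(1+K_p) with K_p=1/117 → 117/118.
  • 10t: a type-0 system cannot track it, e_ss → ∞.
  • t^2: a type-0 system cannot track it, e_ss → ∞.
The unbounded component dominates.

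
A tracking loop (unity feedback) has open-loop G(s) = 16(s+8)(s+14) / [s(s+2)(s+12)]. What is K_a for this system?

0

One free integrator in G(s): this is a type 1 system.
K_a = lim_{s→0} s^2·G(s) = 0 (the extra factor of s kills the finite limit).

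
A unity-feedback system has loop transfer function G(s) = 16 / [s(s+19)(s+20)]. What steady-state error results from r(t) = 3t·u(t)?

71.25

System type = 1 (one pole at s=0).
K_v = lim_{s→0} s·G(s) = 16 / (19·20) = 4/95.
e_ss = 3/K_v = 3/(4/95) = 71.25.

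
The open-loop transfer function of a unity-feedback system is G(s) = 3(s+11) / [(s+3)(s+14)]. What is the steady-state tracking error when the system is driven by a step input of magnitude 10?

No free integrators in G(s): this is a type 0 system.
K_p = lim_{s→0} G(s) = 3·11 / (3·14) = 11/14.
e_ss = 10/(1 + K_p) = 10/(25/14) = 5.6.

5.6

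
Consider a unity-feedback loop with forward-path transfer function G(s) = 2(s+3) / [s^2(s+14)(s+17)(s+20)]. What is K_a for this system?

Two free integrators in G(s): this is a type 2 system.
K_a = lim_{s→0} s^2·G(s) = 2·3 / (14·17·20) = 3/2380.

3/2380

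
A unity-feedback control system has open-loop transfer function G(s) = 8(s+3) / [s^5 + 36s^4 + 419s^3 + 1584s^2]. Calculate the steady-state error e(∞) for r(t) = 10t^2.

1320

Lowest-order denominator term is 1584s^2, so the open loop has 2 poles at the origin → type 2 system.
K_a = lim_{s→0} s^2·G(s) = 8·3 / 1584 = 1/66.
r(t) = 10t^2 gives R(s) = 20/s^3.
e_ss = 20/K_a = 20/(1/66) = 1320.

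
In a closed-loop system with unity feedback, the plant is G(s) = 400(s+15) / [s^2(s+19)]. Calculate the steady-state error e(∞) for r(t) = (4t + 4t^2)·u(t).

The open loop has two poles at the origin → type 2 system. By superposition:
  • 4t: tracked with zero error.
  • 4t^2: e_ss = 8/K_a with K_a=6000/19 → 19/750.
Total e_ss = 19/750.

19/750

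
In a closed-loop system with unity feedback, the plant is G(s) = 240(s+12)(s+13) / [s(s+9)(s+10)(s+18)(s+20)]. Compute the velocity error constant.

52/45

System type = 1 (one pole at s=0).
K_v = lim_{s→0} s·G(s) = 240·12·13 / (9·10·18·20) = 52/45.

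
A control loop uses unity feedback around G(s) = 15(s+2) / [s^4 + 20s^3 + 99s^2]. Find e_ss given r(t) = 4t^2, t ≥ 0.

Factoring s^2 from the denominator leaves a polynomial with constant term 99, so the system is type 2.
K_a = lim_{s→0} s^2·G(s) = 15·2 / 99 = 10/33.
r(t) = 4t^2 gives R(s) = 8/s^3.
e_ss = 8/K_a = 8/(10/33) = 26.4.

26.4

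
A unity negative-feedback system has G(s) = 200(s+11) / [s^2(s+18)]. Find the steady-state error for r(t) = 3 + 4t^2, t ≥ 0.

Two free integrators in G(s): this is a type 2 system. By superposition:
  • 3: tracked with zero error.
  • 4t^2: e_ss = 8/K_a with K_a=1100/9 → 18/275.
Total e_ss = 18/275.

18/275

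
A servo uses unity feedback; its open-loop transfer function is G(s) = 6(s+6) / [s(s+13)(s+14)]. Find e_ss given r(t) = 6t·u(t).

91/3

One free integrator in G(s): this is a type 1 system.
K_v = lim_{s→0} s·G(s) = 6·6 / (13·14) = 18/91.
e_ss = 6/K_v = 6/(18/91) = 91/3.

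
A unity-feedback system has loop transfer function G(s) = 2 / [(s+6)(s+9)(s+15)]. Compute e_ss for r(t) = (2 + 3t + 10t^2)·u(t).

G(s) has no factors of s in the denominator, so the system is type 0. Taking each input component in turn:
  • 2: e_ss = 2/(1+K_p) with K_p=1/405 → 405/203.
  • 3t: a type-0 system cannot track it, e_ss → ∞.
  • 10t^2: a type-0 system cannot track it, e_ss → ∞.
The unbounded component dominates.

infinity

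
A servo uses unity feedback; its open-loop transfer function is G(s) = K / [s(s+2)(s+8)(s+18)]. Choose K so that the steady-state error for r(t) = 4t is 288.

4

System type = 1 (one pole at s=0).
K_v = lim_{s→0} s·G(s) = K / (2·8·18) = (1/288)·K.
e_ss = 4/K_v = 288 ⇒ K_v = 1/72 ⇒ K = (1/72)/(1/288) = 4.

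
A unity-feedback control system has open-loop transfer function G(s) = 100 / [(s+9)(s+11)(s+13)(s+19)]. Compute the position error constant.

100/24453

No free integrators in G(s): this is a type 0 system.
K_p = lim_{s→0} G(s) = 100 / (9·11·13·19) = 100/24453.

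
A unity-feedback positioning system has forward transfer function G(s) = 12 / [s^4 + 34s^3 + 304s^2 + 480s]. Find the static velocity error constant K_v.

0.025

Factoring s from the denominator leaves a polynomial with constant term 480, so the system is type 1.
K_v = lim_{s→0} s·G(s) = 12 / 480 = 0.025.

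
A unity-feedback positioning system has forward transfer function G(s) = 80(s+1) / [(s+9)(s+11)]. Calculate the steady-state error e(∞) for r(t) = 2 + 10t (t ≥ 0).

infinity

The open loop has no poles at the origin → type 0 system. Treating each term separately:
  • 2: e_ss = 2/(1+K_p) with K_p=80/99 → 198/179.
  • 10t: a type-0 system cannot track it, e_ss → ∞.
The unbounded component dominates.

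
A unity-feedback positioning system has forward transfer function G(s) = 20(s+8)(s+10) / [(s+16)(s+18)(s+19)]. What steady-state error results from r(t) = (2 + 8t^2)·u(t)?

No free integrators in G(s): this is a type 0 system. Taking each input component in turn:
  • 2: e_ss = 2/(1+K_p) with K_p=50/171 → 342/221.
  • 8t^2: a type-0 system cannot track it, e_ss → ∞.
The unbounded component dominates.

infinity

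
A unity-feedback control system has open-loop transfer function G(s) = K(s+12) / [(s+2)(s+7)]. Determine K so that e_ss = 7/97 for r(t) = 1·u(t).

15

No free integrators in G(s): this is a type 0 system.
K_p = lim_{s→0} G(s) = K·12 / (2·7) = (6/7)·K.
e_ss = 1/(1 + K_p) = 7/97 ⇒ 1 + (6/7)·K = 97/7 ⇒ K = 15.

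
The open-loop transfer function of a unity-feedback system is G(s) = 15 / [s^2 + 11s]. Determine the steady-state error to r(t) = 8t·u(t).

88/15

Factoring s from the denominator leaves a polynomial with constant term 11, so the system is type 1.
K_v = lim_{s→0} s·G(s) = 15 / 11 = 15/11.
e_ss = 8/K_v = 8/(15/11) = 88/15.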